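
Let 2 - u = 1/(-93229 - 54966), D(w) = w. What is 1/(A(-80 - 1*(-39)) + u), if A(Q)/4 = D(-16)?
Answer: -148195/9188089 ≈ -0.016129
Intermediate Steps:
A(Q) = -64 (A(Q) = 4*(-16) = -64)
u = 296391/148195 (u = 2 - 1/(-93229 - 54966) = 2 - 1/(-148195) = 2 - 1*(-1/148195) = 2 + 1/148195 = 296391/148195 ≈ 2.0000)
1/(A(-80 - 1*(-39)) + u) = 1/(-64 + 296391/148195) = 1/(-9188089/148195) = -148195/9188089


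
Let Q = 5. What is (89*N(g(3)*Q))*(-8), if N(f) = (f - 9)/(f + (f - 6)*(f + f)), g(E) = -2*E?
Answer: 4628/355 ≈ 13.037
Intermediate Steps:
N(f) = (-9 + f)/(f + 2*f*(-6 + f)) (N(f) = (-9 + f)/(f + (-6 + f)*(2*f)) = (-9 + f)/(f + 2*f*(-6 + f)))
(89*N(g(3)*Q))*(-8) = (89*((-9 - 2*3*5)/(((-2*3*5))*(-11 + 2*(-2*3*5)))))*(-8) = (89*((-9 - 6*5)/(((-6*5))*(-11 + 2*(-6*5)))))*(-8) = (89*((-9 - 30)/((-30)*(-11 + 2*(-30)))))*(-8) = (89*(-1/30*(-39)/(-11 - 60)))*(-8) = (89*(-1/30*(-39)/(-71)))*(-8) = (89*(-1/30*(-1/71)*(-39)))*(-8) = (89*(-13/710))*(-8) = -1157/710*(-8) = 4628/355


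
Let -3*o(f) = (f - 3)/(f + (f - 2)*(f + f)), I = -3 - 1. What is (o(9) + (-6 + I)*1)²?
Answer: 1827904/18225 ≈ 100.30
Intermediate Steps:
I = -4
o(f) = -(-3 + f)/(3*(f + 2*f*(-2 + f))) (o(f) = -(f - 3)/(3*(f + (f - 2)*(f + f))) = -(-3 + f)/(3*(f + (-2 + f)*(2*f))) = -(-3 + f)/(3*(f + 2*f*(-2 + f))))
(o(9) + (-6 + I)*1)² = ((⅓)*(3 - 1*9)/(9*(-3 + 2*9)) + (-6 - 4)*1)² = ((⅓)*(⅑)*(3 - 9)/(-3 + 18) - 10*1)² = ((⅓)*(⅑)*(-6)/15 - 10)² = ((⅓)*(⅑)*(1/15)*(-6) - 10)² = (-2/135 - 10)² = (-1352/135)² = 1827904/18225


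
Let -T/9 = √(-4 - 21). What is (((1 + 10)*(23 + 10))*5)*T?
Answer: -81675*I ≈ -81675.0*I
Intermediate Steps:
T = -45*I (T = -9*√(-4 - 21) = -45*I ≈ -45.0*I)
(((1 + 10)*(23 + 10))*5)*T = (((1 + 10)*(23 + 10))*5)*(-45*I) = ((11*33)*5)*(-45*I) = (363*5)*(-45*I) = 1815*(-45*I) = -81675*I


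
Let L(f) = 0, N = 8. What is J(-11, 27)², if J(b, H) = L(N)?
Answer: 0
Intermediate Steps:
J(b, H) = 0
J(-11, 27)² = 0² = 0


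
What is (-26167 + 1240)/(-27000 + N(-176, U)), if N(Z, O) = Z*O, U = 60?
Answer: 8309/12520 ≈ 0.66366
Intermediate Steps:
N(Z, O) = O*Z
(-26167 + 1240)/(-27000 + N(-176, U)) = (-26167 + 1240)/(-27000 + 60*(-176)) = -24927/(-27000 - 10560) = -24927/(-37560) = -24927*(-1/37560) = 8309/12520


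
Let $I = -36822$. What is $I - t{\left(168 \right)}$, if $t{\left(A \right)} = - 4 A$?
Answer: $-36150$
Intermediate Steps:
$I - t{\left(168 \right)} = -36822 - \left(-4\right) 168 = -36822 - -672 = -36822 + 672 = -36150$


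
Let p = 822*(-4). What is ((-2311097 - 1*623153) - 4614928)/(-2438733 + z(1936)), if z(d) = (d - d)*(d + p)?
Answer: 7549178/2438733 ≈ 3.0955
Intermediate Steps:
p = -3288
z(d) = 0 (z(d) = (d - d)*(d - 3288) = 0*(-3288 + d) = 0)
((-2311097 - 1*623153) - 4614928)/(-2438733 + z(1936)) = ((-2311097 - 1*623153) - 4614928)/(-2438733 + 0) = ((-2311097 - 623153) - 4614928)/(-2438733) = (-2934250 - 4614928)*(-1/2438733) = -7549178*(-1/2438733) = 7549178/2438733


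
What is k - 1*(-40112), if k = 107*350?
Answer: 77562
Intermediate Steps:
k = 37450
k - 1*(-40112) = 37450 - 1*(-40112) = 37450 + 40112 = 77562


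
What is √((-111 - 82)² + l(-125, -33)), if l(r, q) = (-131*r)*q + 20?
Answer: I*√503106 ≈ 709.3*I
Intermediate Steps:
l(r, q) = 20 - 131*q*r (l(r, q) = -131*q*r + 20 = 20 - 131*q*r)
√((-111 - 82)² + l(-125, -33)) = √((-111 - 82)² + (20 - 131*(-33)*(-125))) = √((-193)² + (20 - 540375)) = √(37249 - 540355) = √(-503106) = I*√503106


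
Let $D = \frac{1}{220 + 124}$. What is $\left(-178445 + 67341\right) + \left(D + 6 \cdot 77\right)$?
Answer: $- \frac{38060847}{344} \approx -1.1064 \cdot 10^{5}$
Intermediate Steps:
$D = \frac{1}{344} \approx 0.002907$
$\left(-178445 + 67341\right) + \left(D + 6 \cdot 77\right) = \left(-178445 + 67341\right) + \left(\frac{1}{344} + 6 \cdot 77\right) = -111104 + \left(\frac{1}{344} + 462\right) = -111104 + \frac{158929}{344} = - \frac{38060847}{344}$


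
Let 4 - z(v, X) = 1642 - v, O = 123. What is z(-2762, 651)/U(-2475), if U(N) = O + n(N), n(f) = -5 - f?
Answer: -4400/2593 ≈ -1.6969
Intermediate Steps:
U(N) = 118 - N (U(N) = 123 + (-5 - N) = 118 - N)
z(v, X) = -1638 + v (z(v, X) = 4 - (1642 - v) = 4 + (-1642 + v) = -1638 + v)
z(-2762, 651)/U(-2475) = (-1638 - 2762)/(118 - 1*(-2475)) = -4400/(118 + 2475) = -4400/2593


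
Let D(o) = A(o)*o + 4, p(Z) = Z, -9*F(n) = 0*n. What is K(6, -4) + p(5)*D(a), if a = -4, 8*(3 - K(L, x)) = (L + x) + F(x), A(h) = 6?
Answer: -389/4 ≈ -97.250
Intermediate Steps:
F(n) = 0 (F(n) = -0*n = -1/9*0 = 0)
K(L, x) = 3 - L/8 - x/8 (K(L, x) = 3 - ((L + x) + 0)/8 = 3 - (L + x)/8 = 3 + (-L/8 - x/8) = 3 - L/8 - x/8)
D(o) = 4 + 6*o (D(o) = 6*o + 4 = 4 + 6*o)
K(6, -4) + p(5)*D(a) = (3 - 1/8*6 - 1/8*(-4)) + 5*(4 + 6*(-4)) = (3 - 3/4 + 1/2) + 5*(4 - 24) = 11/4 + 5*(-20) = 11/4 - 100 = -389/4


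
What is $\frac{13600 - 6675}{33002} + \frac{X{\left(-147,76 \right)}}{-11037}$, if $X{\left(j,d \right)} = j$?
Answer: $\frac{27094173}{121414358} \approx 0.22315$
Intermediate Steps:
$\frac{13600 - 6675}{33002} + \frac{X{\left(-147,76 \right)}}{-11037} = \frac{13600 - 6675}{33002} - \frac{147}{-11037} = 6925 \cdot \frac{1}{33002} - - \frac{49}{3679} = \frac{6925}{33002} + \frac{49}{3679} = \frac{27094173}{121414358}$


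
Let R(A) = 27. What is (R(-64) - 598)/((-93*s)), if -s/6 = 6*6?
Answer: -571/20088 ≈ -0.028425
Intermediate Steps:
s = -216 (s = -36*6 = -6*36 = -216)
(R(-64) - 598)/((-93*s)) = (27 - 598)/((-93*(-216))) = -571/20088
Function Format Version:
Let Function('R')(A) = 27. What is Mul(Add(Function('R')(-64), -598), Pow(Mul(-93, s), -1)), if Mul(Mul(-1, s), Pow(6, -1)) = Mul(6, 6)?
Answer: Rational(-571, 20088) ≈ -0.028425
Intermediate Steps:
s = -216 (s = Mul(-6, Mul(6, 6)) = Mul(-6, 36) = -216)
Mul(Add(Function('R')(-64), -598), Pow(Mul(-93, s), -1)) = Mul(Add(27, -598), Pow(Mul(-93, -216), -1)) = Mul(-571, Pow(20088, -1)) = Mul(-571, Rational(1, 20088)) = Rational(-571, 20088)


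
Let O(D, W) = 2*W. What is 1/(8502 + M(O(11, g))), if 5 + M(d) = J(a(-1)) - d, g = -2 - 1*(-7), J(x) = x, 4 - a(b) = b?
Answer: 1/8492 ≈ 0.00011776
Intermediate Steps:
a(b) = 4 - b
g = 5 (g = -2 + 7 = 5)
M(d) = -d (M(d) = -5 + ((4 - 1*(-1)) - d) = -5 + ((4 + 1) - d) = -5 + (5 - d) = -d)
1/(8502 + M(O(11, g))) = 1/(8502 - 2*5) = 1/(8502 - 1*10) = 1/(8502 - 10) = 1/8492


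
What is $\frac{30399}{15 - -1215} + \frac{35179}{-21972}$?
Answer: $\frac{104109443}{4504260} \approx 23.114$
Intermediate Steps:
$\frac{30399}{15 - -1215} + \frac{35179}{-21972} = \frac{30399}{15 + 1215} + 35179 \left(- \frac{1}{21972}\right) = \frac{30399}{1230} - \frac{35179}{21972} = 30399 \cdot \frac{1}{1230} - \frac{35179}{21972} = \frac{10133}{410} - \frac{35179}{21972} = \frac{104109443}{4504260}$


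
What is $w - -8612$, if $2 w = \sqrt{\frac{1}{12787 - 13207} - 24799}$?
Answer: $8612 + \frac{i \sqrt{1093636005}}{420} \approx 8612.0 + 78.739 i$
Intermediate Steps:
$w = \frac{i \sqrt{1093636005}}{420}$ ($w = \frac{\sqrt{\frac{1}{12787 - 13207} - 24799}}{2} = \frac{\sqrt{\frac{1}{-420} - 24799}}{2} = \frac{\sqrt{- \frac{1}{420} - 24799}}{2} = \frac{\sqrt{- \frac{10415581}{420}}}{2} = \frac{\frac{1}{210} i \sqrt{1093636005}}{2} = \frac{i \sqrt{1093636005}}{420} \approx 78.739 i$)
$w - -8612 = \frac{i \sqrt{1093636005}}{420} - -8612 = \frac{i \sqrt{1093636005}}{420} + 8612 = 8612 + \frac{i \sqrt{1093636005}}{420}$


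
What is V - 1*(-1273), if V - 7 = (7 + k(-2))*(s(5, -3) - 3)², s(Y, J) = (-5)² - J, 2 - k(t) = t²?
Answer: 4405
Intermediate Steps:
k(t) = 2 - t²
s(Y, J) = 25 - J
V = 3132 (V = 7 + (7 + (2 - 1*(-2)²))*((25 - 1*(-3)) - 3)² = 7 + (7 + (2 - 1*4))*((25 + 3) - 3)² = 7 + (7 + (2 - 4))*(28 - 3)² = 7 + (7 - 2)*25² = 7 + 5*625 = 7 + 3125 = 3132)
V - 1*(-1273) = 3132 - 1*(-1273) = 3132 + 1273 = 4405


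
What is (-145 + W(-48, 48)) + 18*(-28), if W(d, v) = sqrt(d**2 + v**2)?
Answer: -649 + 48*sqrt(2) ≈ -581.12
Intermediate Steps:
(-145 + W(-48, 48)) + 18*(-28) = (-145 + sqrt((-48)**2 + 48**2)) + 18*(-28) = (-145 + sqrt(2304 + 2304)) - 504 = (-145 + sqrt(4608)) - 504 = (-145 + 48*sqrt(2)) - 504 = -649 + 48*sqrt(2)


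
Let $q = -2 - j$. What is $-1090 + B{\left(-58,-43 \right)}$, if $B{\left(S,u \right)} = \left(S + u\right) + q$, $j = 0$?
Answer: $-1193$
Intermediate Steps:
$q = -2$ ($q = -2 - 0 = -2 + 0 = -2$)
$B{\left(S,u \right)} = -2 + S + u$ ($B{\left(S,u \right)} = \left(S + u\right) - 2 = -2 + S + u$)
$-1090 + B{\left(-58,-43 \right)} = -1090 - 103 = -1193$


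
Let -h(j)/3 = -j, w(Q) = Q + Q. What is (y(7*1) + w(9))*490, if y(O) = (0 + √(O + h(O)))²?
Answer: 22540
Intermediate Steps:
w(Q) = 2*Q
h(j) = 3*j (h(j) = -(-3)*j = 3*j)
y(O) = 4*O (y(O) = (0 + √(O + 3*O))² = (0 + √(4*O))² = (0 + 2*√O)² = (2*√O)² = 4*O)
(y(7*1) + w(9))*490 = (4*(7*1) + 2*9)*490 = (4*7 + 18)*490 = (28 + 18)*490 = 46*490 = 22540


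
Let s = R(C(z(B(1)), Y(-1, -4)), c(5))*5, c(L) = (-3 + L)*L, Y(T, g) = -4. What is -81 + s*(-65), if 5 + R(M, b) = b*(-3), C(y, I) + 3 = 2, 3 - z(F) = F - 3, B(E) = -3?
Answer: 11294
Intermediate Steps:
z(F) = 6 - F (z(F) = 3 - (F - 3) = 3 - (-3 + F) = 3 + (3 - F) = 6 - F)
C(y, I) = -1 (C(y, I) = -3 + 2 = -1)
c(L) = L*(-3 + L)
R(M, b) = -5 - 3*b (R(M, b) = -5 + b*(-3) = -5 - 3*b)
s = -175 (s = (-5 - 15*(-3 + 5))*5 = (-5 - 15*2)*5 = (-5 - 3*10)*5 = (-5 - 30)*5 = -35*5 = -175)
-81 + s*(-65) = -81 - 175*(-65) = -81 + 11375 = 11294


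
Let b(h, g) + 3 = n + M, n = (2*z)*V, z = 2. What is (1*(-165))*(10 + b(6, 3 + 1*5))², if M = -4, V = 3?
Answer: -37125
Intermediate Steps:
n = 12 (n = (2*2)*3 = 4*3 = 12)
b(h, g) = 5 (b(h, g) = -3 + (12 - 4) = -3 + 8 = 5)
(1*(-165))*(10 + b(6, 3 + 1*5))² = (1*(-165))*(10 + 5)² = -165*15² = -165*225 = -37125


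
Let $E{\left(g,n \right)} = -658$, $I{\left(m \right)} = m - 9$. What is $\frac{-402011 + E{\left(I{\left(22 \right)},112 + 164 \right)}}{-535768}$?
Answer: $\frac{402669}{535768} \approx 0.75157$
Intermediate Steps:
$I{\left(m \right)} = -9 + m$
$\frac{-402011 + E{\left(I{\left(22 \right)},112 + 164 \right)}}{-535768} = \frac{-402011 - 658}{-535768} = \left(-402669\right) \left(- \frac{1}{535768}\right) = \frac{402669}{535768}$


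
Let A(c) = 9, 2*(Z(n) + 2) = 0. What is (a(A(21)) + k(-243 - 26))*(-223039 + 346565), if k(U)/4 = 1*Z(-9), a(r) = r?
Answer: 123526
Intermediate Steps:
Z(n) = -2 (Z(n) = -2 + (1/2)*0 = -2 + 0 = -2)
k(U) = -8 (k(U) = 4*(1*(-2)) = 4*(-2) = -8)
(a(A(21)) + k(-243 - 26))*(-223039 + 346565) = (9 - 8)*(-223039 + 346565) = 1*123526 = 123526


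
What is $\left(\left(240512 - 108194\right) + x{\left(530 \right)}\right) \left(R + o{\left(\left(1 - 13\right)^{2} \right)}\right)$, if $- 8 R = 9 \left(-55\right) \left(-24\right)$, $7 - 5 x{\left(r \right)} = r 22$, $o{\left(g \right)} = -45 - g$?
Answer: $- \frac{1087994538}{5} \approx -2.176 \cdot 10^{8}$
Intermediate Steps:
$x{\left(r \right)} = \frac{7}{5} - \frac{22 r}{5}$ ($x{\left(r \right)} = \frac{7}{5} - \frac{r 22}{5} = \frac{7}{5} - \frac{22 r}{5}$)
$R = -1485$ ($R = - \frac{9 \left(-55\right) \left(-24\right)}{8} = - \frac{\left(-495\right) \left(-24\right)}{8} = \left(- \frac{1}{8}\right) 11880 = -1485$)
$\left(\left(240512 - 108194\right) + x{\left(530 \right)}\right) \left(R + o{\left(\left(1 - 13\right)^{2} \right)}\right) = \left(\left(240512 - 108194\right) + \left(\frac{7}{5} - 2332\right)\right) \left(-1485 - \left(45 + \left(1 - 13\right)^{2}\right)\right) = \left(132318 + \left(\frac{7}{5} - 2332\right)\right) \left(-1485 - 189\right) = \left(132318 - \frac{11653}{5}\right) \left(-1485 - 189\right) = \frac{649937 \left(-1485 - 189\right)}{5} = \frac{649937}{5} \left(-1674\right) = - \frac{1087994538}{5}$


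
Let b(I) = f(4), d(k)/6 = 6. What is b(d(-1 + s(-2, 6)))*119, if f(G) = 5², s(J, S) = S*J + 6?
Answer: 2975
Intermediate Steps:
s(J, S) = 6 + J*S (s(J, S) = J*S + 6 = 6 + J*S)
d(k) = 36 (d(k) = 6*6 = 36)
f(G) = 25
b(I) = 25
b(d(-1 + s(-2, 6)))*119 = 25*119 = 2975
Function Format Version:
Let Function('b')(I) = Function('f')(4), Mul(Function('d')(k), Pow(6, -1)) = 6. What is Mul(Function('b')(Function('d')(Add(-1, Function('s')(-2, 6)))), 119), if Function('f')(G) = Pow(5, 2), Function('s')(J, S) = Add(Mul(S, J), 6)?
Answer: 2975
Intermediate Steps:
Function('s')(J, S) = Add(6, Mul(J, S)) (Function('s')(J, S) = Add(Mul(J, S), 6) = Add(6, Mul(J, S)))
Function('d')(k) = 36 (Function('d')(k) = Mul(6, 6) = 36)
Function('f')(G) = 25
Function('b')(I) = 25
Mul(Function('b')(Function('d')(Add(-1, Function('s')(-2, 6)))), 119) = Mul(25, 119) = 2975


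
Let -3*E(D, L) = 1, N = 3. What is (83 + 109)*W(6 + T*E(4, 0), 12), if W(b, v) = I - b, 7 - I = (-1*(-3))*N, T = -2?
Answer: -1664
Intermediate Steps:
E(D, L) = -⅓ (E(D, L) = -⅓*1 = -⅓)
I = -2 (I = 7 - (-1*(-3))*3 = 7 - 3*3 = 7 - 1*9 = 7 - 9 = -2)
W(b, v) = -2 - b
(83 + 109)*W(6 + T*E(4, 0), 12) = (83 + 109)*(-2 - (6 - 2*(-⅓))) = 192*(-2 - (6 + ⅔)) = 192*(-2 - 1*20/3) = 192*(-2 - 20/3) = 192*(-26/3) = -1664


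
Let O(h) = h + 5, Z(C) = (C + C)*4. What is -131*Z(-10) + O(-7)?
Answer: 10478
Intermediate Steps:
Z(C) = 8*C (Z(C) = (2*C)*4 = 8*C)
O(h) = 5 + h
-131*Z(-10) + O(-7) = -1048*(-10) + (5 - 7) = -131*(-80) - 2 = 10480 - 2 = 10478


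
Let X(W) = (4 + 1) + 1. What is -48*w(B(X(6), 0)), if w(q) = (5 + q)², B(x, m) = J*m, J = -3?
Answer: -1200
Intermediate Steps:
X(W) = 6 (X(W) = 5 + 1 = 6)
B(x, m) = -3*m
-48*w(B(X(6), 0)) = -48*(5 - 3*0)² = -48*(5 + 0)² = -48*5² = -48*25 = -1200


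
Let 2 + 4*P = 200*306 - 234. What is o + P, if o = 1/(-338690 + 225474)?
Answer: 1725525055/113216 ≈ 15241.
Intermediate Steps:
o = -1/113216 (o = 1/(-113216) = -1/113216 ≈ -8.8327e-6)
P = 15241 (P = -½ + (200*306 - 234)/4 = -½ + (61200 - 234)/4 = -½ + (¼)*60966 = -½ + 30483/2 = 15241)
o + P = -1/113216 + 15241 = 1725525055/113216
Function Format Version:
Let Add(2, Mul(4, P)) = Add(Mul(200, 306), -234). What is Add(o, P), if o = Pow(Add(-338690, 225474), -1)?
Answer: Rational(1725525055, 113216) ≈ 15241.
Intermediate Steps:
o = Rational(-1, 113216) (o = Pow(-113216, -1) = Rational(-1, 113216) ≈ -8.8327e-6)
P = 15241 (P = Add(Rational(-1, 2), Mul(Rational(1, 4), Add(Mul(200, 306), -234))) = Add(Rational(-1, 2), Mul(Rational(1, 4), Add(61200, -234))) = Add(Rational(-1, 2), Mul(Rational(1, 4), 60966)) = Add(Rational(-1, 2), Rational(30483, 2)) = 15241)
Add(o, P) = Add(Rational(-1, 113216), 15241) = Rational(1725525055, 113216)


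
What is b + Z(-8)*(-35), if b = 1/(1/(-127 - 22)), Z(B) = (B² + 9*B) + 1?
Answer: 96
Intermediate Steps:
Z(B) = 1 + B² + 9*B
b = -149 (b = 1/(1/(-149)) = 1/(-1/149) = -149)
b + Z(-8)*(-35) = -149 + (1 + (-8)² + 9*(-8))*(-35) = -149 + (1 + 64 - 72)*(-35) = -149 - 7*(-35) = -149 + 245 = 96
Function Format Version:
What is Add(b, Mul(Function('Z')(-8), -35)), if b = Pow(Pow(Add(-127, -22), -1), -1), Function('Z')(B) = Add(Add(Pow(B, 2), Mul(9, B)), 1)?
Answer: 96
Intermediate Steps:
Function('Z')(B) = Add(1, Pow(B, 2), Mul(9, B))
b = -149 (b = Pow(Pow(-149, -1), -1) = Pow(Rational(-1, 149), -1) = -149)
Add(b, Mul(Function('Z')(-8), -35)) = Add(-149, Mul(Add(1, Pow(-8, 2), Mul(9, -8)), -35)) = Add(-149, Mul(Add(1, 64, -72), -35)) = Add(-149, Mul(-7, -35)) = Add(-149, 245) = 96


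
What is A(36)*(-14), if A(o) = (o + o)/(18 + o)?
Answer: -56/3 ≈ -18.667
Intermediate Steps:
A(o) = 2*o/(18 + o) (A(o) = (2*o)/(18 + o) = 2*o/(18 + o))
A(36)*(-14) = (2*36/(18 + 36))*(-14) = (2*36/54)*(-14) = (2*36*(1/54))*(-14) = (4/3)*(-14) = -56/3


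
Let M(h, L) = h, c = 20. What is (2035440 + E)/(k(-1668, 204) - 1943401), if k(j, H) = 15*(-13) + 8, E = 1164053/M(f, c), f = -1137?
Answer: -2313131227/2209859556 ≈ -1.0467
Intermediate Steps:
E = -1164053/1137 (E = 1164053/(-1137) = 1164053*(-1/1137) = -1164053/1137 ≈ -1023.8)
k(j, H) = -187 (k(j, H) = -195 + 8 = -187)
(2035440 + E)/(k(-1668, 204) - 1943401) = (2035440 - 1164053/1137)/(-187 - 1943401) = (2313131227/1137)/(-1943588) = (2313131227/1137)*(-1/1943588) = -2313131227/2209859556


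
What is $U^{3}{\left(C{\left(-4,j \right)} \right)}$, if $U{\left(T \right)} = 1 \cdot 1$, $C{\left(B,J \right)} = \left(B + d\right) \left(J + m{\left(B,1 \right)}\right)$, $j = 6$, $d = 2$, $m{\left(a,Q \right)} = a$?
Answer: $1$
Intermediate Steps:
$C{\left(B,J \right)} = \left(2 + B\right) \left(B + J\right)$ ($C{\left(B,J \right)} = \left(B + 2\right) \left(J + B\right) = \left(2 + B\right) \left(B + J\right)$)
$U{\left(T \right)} = 1$
$U^{3}{\left(C{\left(-4,j \right)} \right)} = 1^{3} = 1$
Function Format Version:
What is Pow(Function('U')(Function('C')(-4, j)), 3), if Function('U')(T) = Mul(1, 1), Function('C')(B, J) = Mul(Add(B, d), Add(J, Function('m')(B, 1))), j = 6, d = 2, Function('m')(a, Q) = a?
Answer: 1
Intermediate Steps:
Function('C')(B, J) = Mul(Add(2, B), Add(B, J)) (Function('C')(B, J) = Mul(Add(B, 2), Add(J, B)) = Mul(Add(2, B), Add(B, J)))
Function('U')(T) = 1
Pow(Function('U')(Function('C')(-4, j)), 3) = Pow(1, 3) = 1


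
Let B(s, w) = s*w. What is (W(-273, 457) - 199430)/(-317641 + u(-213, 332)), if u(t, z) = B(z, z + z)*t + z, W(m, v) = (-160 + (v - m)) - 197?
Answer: 199057/47272733 ≈ 0.0042108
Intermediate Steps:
W(m, v) = -357 + v - m (W(m, v) = (-160 + v - m) - 197 = -357 + v - m)
u(t, z) = z + 2*t*z**2 (u(t, z) = (z*(z + z))*t + z = (z*(2*z))*t + z = (2*z**2)*t + z = 2*t*z**2 + z = z + 2*t*z**2)
(W(-273, 457) - 199430)/(-317641 + u(-213, 332)) = ((-357 + 457 - 1*(-273)) - 199430)/(-317641 + 332*(1 + 2*(-213)*332)) = ((-357 + 457 + 273) - 199430)/(-317641 + 332*(1 - 141432)) = (373 - 199430)/(-317641 + 332*(-141431)) = -199057/(-317641 - 46955092) = -199057/(-47272733) = -199057*(-1/47272733) = 199057/47272733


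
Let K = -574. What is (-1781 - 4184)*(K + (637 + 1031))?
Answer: -6525710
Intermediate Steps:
(-1781 - 4184)*(K + (637 + 1031)) = (-1781 - 4184)*(-574 + (637 + 1031)) = -5965*(-574 + 1668) = -5965*1094 = -6525710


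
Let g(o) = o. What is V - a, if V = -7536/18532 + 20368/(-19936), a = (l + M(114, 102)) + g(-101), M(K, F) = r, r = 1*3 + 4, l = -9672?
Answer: 56368118715/5772718 ≈ 9764.6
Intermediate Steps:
r = 7 (r = 3 + 4 = 7)
M(K, F) = 7
a = -9766 (a = (-9672 + 7) - 101 = -9665 - 101 = -9766)
V = -8245273/5772718 (V = -7536*1/18532 + 20368*(-1/19936) = -1884/4633 - 1273/1246 = -8245273/5772718 ≈ -1.4283)
V - a = -8245273/5772718 - 1*(-9766) = -8245273/5772718 + 9766 = 56368118715/5772718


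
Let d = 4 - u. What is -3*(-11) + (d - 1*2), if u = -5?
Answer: 40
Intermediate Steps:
d = 9 (d = 4 - 1*(-5) = 4 + 5 = 9)
-3*(-11) + (d - 1*2) = -3*(-11) + (9 - 1*2) = 33 + (9 - 2) = 33 + 7 = 40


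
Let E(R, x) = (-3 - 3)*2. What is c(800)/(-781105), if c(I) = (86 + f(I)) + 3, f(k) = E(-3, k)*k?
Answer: 9511/781105 ≈ 0.012176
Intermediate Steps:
E(R, x) = -12 (E(R, x) = -6*2 = -12)
f(k) = -12*k
c(I) = 89 - 12*I (c(I) = (86 - 12*I) + 3 = 89 - 12*I)
c(800)/(-781105) = (89 - 12*800)/(-781105) = (89 - 9600)*(-1/781105) = -9511*(-1/781105) = 9511/781105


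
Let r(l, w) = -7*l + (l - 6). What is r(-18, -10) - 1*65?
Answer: 37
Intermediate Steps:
r(l, w) = -6 - 6*l (r(l, w) = -7*l + (-6 + l) = -6 - 6*l)
r(-18, -10) - 1*65 = (-6 - 6*(-18)) - 1*65 = (-6 + 108) - 65 = 102 - 65 = 37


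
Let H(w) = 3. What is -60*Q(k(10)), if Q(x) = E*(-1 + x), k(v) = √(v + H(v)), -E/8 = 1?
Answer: -480 + 480*√13 ≈ 1250.7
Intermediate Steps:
E = -8 (E = -8*1 = -8)
k(v) = √(3 + v) (k(v) = √(v + 3) = √(3 + v))
Q(x) = 8 - 8*x (Q(x) = -8*(-1 + x) = 8 - 8*x)
-60*Q(k(10)) = -60*(8 - 8*√(3 + 10)) = -60*(8 - 8*√13) = -480 + 480*√13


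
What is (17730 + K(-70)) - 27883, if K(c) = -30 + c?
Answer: -10253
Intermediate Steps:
(17730 + K(-70)) - 27883 = (17730 + (-30 - 70)) - 27883 = (17730 - 100) - 27883 = 17630 - 27883 = -10253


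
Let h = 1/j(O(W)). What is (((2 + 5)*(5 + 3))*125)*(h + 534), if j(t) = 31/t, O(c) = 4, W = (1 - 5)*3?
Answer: 115906000/31 ≈ 3.7389e+6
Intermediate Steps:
W = -12 (W = -4*3 = -12)
h = 4/31 (h = 1/(31/4) = 4/31 ≈ 0.12903)
(((2 + 5)*(5 + 3))*125)*(h + 534) = (((2 + 5)*(5 + 3))*125)*(4/31 + 534) = ((7*8)*125)*(16558/31) = (56*125)*(16558/31) = 7000*(16558/31) = 115906000/31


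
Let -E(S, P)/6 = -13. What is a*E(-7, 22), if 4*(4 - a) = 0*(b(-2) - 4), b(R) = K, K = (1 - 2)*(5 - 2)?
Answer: 312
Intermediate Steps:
E(S, P) = 78 (E(S, P) = -6*(-13) = 78)
K = -3 (K = -1*3 = -3)
b(R) = -3
a = 4 (a = 4 - 0*(-3 - 4) = 4 - 0*(-7) = 4 - ¼*0 = 4 + 0 = 4)
a*E(-7, 22) = 4*78 = 312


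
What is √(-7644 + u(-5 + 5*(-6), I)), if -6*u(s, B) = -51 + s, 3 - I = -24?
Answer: I*√68667/3 ≈ 87.348*I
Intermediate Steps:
I = 27 (I = 3 - 1*(-24) = 3 + 24 = 27)
u(s, B) = 17/2 - s/6 (u(s, B) = -(-51 + s)/6 = 17/2 - s/6)
√(-7644 + u(-5 + 5*(-6), I)) = √(-7644 + (17/2 - (-5 + 5*(-6))/6)) = √(-7644 + (17/2 - (-5 - 30)/6)) = √(-7644 + (17/2 - ⅙*(-35))) = √(-7644 + (17/2 + 35/6)) = √(-7644 + 43/3) = √(-22889/3) = I*√68667/3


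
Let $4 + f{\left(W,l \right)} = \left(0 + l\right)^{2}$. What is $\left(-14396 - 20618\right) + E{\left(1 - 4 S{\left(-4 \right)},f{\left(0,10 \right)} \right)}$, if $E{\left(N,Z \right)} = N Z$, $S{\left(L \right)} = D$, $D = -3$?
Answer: $-33766$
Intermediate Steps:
$S{\left(L \right)} = -3$
$f{\left(W,l \right)} = -4 + l^{2}$ ($f{\left(W,l \right)} = -4 + \left(0 + l\right)^{2} = -4 + l^{2}$)
$\left(-14396 - 20618\right) + E{\left(1 - 4 S{\left(-4 \right)},f{\left(0,10 \right)} \right)} = \left(-14396 - 20618\right) + \left(1 - -12\right) \left(-4 + 10^{2}\right) = -35014 + \left(1 + 12\right) \left(-4 + 100\right) = -35014 + 13 \cdot 96 = -35014 + 1248 = -33766$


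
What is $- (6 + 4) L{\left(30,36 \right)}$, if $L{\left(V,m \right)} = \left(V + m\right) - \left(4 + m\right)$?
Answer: $-260$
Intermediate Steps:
$L{\left(V,m \right)} = -4 + V$
$- (6 + 4) L{\left(30,36 \right)} = - (6 + 4) \left(-4 + 30\right) = \left(-1\right) 10 \cdot 26 = \left(-10\right) 26 = -260$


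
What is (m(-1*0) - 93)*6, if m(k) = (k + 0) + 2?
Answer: -546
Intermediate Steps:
m(k) = 2 + k (m(k) = k + 2 = 2 + k)
(m(-1*0) - 93)*6 = ((2 - 1*0) - 93)*6 = ((2 + 0) - 93)*6 = (2 - 93)*6 = -91*6 = -546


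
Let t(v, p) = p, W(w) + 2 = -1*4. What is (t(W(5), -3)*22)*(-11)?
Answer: 726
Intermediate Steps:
W(w) = -6 (W(w) = -2 - 1*4 = -2 - 4 = -6)
(t(W(5), -3)*22)*(-11) = -3*22*(-11) = -66*(-11) = 726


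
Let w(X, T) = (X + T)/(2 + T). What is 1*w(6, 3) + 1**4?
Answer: 14/5 ≈ 2.8000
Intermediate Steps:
w(X, T) = (T + X)/(2 + T)
1*w(6, 3) + 1**4 = 1*((3 + 6)/(2 + 3)) + 1**4 = 1*(9/5) + 1 = 9/5 + 1 = 14/5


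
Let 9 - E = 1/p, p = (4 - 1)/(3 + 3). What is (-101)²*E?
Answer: 71407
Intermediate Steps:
p = ½ (p = 3/6 = 3*(⅙) = ½ ≈ 0.50000)
E = 7 (E = 9 - 1/½ = 9 - 1*2 = 9 - 2 = 7)
(-101)²*E = (-101)²*7 = 10201*7 = 71407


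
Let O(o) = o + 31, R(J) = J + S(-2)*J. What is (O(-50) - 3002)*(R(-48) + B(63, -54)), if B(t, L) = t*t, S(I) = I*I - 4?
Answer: -11845341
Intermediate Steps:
S(I) = -4 + I² (S(I) = I² - 4 = -4 + I²)
R(J) = J (R(J) = J + (-4 + (-2)²)*J = J + (-4 + 4)*J = J + 0*J = J + 0 = J)
B(t, L) = t²
O(o) = 31 + o
(O(-50) - 3002)*(R(-48) + B(63, -54)) = ((31 - 50) - 3002)*(-48 + 63²) = (-19 - 3002)*(-48 + 3969) = -3021*3921 = -11845341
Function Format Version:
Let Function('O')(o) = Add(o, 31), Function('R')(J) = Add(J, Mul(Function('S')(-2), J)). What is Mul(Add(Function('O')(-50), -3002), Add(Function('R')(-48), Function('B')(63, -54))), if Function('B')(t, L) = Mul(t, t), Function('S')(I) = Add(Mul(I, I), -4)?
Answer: -11845341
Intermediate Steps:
Function('S')(I) = Add(-4, Pow(I, 2)) (Function('S')(I) = Add(Pow(I, 2), -4) = Add(-4, Pow(I, 2)))
Function('R')(J) = J (Function('R')(J) = Add(J, Mul(Add(-4, Pow(-2, 2)), J)) = Add(J, Mul(Add(-4, 4), J)) = Add(J, Mul(0, J)) = Add(J, 0) = J)
Function('B')(t, L) = Pow(t, 2)
Function('O')(o) = Add(31, o)
Mul(Add(Function('O')(-50), -3002), Add(Function('R')(-48), Function('B')(63, -54))) = Mul(Add(Add(31, -50), -3002), Add(-48, Pow(63, 2))) = Mul(Add(-19, -3002), Add(-48, 3969)) = Mul(-3021, 3921) = -11845341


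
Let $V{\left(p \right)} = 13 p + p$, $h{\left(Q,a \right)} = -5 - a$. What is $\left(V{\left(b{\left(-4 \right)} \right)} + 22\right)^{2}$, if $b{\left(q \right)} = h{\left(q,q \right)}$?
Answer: $64$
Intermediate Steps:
$b{\left(q \right)} = -5 - q$
$V{\left(p \right)} = 14 p$
$\left(V{\left(b{\left(-4 \right)} \right)} + 22\right)^{2} = \left(14 \left(-5 - -4\right) + 22\right)^{2} = \left(14 \left(-5 + 4\right) + 22\right)^{2} = \left(14 \left(-1\right) + 22\right)^{2} = \left(-14 + 22\right)^{2} = 8^{2} = 64$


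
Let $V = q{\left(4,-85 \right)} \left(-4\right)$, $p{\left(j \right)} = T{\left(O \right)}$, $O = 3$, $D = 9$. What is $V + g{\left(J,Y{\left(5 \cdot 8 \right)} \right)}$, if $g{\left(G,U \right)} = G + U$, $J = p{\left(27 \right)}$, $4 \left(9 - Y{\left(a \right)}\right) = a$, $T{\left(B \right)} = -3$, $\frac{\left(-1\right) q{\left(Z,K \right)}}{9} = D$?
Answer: $320$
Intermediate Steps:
$q{\left(Z,K \right)} = -81$ ($q{\left(Z,K \right)} = \left(-9\right) 9 = -81$)
$p{\left(j \right)} = -3$
$Y{\left(a \right)} = 9 - \frac{a}{4}$
$J = -3$
$V = 324$ ($V = \left(-81\right) \left(-4\right) = 324$)
$V + g{\left(J,Y{\left(5 \cdot 8 \right)} \right)} = 324 + \left(-3 + \left(9 - \frac{5 \cdot 8}{4}\right)\right) = 324 + \left(-3 + \left(9 - 10\right)\right) = 324 - 4 = 320$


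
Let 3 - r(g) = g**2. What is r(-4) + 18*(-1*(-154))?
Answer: 2759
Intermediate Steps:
r(g) = 3 - g**2
r(-4) + 18*(-1*(-154)) = (3 - 1*(-4)**2) + 18*(-1*(-154)) = (3 - 1*16) + 18*154 = (3 - 16) + 2772 = -13 + 2772 = 2759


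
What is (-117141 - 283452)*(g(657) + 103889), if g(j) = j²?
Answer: -214532774034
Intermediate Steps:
(-117141 - 283452)*(g(657) + 103889) = (-117141 - 283452)*(657² + 103889) = -400593*(431649 + 103889) = -400593*535538 = -214532774034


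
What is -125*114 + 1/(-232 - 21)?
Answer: -3605251/253 ≈ -14250.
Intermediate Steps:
-125*114 + 1/(-232 - 21) = -14250 + 1/(-253) = -14250 - 1/253 = -3605251/253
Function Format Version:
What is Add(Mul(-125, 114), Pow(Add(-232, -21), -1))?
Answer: Rational(-3605251, 253) ≈ -14250.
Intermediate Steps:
Add(Mul(-125, 114), Pow(Add(-232, -21), -1)) = Add(-14250, Pow(-253, -1)) = Add(-14250, Rational(-1, 253)) = Rational(-3605251, 253)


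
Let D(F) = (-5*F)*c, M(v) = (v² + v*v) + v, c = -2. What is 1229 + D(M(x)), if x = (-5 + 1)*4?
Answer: 6189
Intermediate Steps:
x = -16 (x = -4*4 = -16)
M(v) = v + 2*v² (M(v) = (v² + v²) + v = 2*v² + v = v + 2*v²)
D(F) = 10*F (D(F) = -5*F*(-2) = 10*F)
1229 + D(M(x)) = 1229 + 10*(-16*(1 + 2*(-16))) = 1229 + 10*(-16*(1 - 32)) = 1229 + 10*(-16*(-31)) = 1229 + 10*496 = 1229 + 4960 = 6189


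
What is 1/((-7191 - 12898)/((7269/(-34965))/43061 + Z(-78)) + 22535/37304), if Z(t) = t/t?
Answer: -4680472559432/94023639765502465 ≈ -4.9780e-5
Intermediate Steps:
Z(t) = 1
1/((-7191 - 12898)/((7269/(-34965))/43061 + Z(-78)) + 22535/37304) = 1/((-7191 - 12898)/((7269/(-34965))/43061 + 1) + 22535/37304) = 1/(-20089/((7269*(-1/34965))*(1/43061) + 1) + 22535*(1/37304)) = 1/(-20089/(-2423/11655*1/43061 + 1) + 22535/37304) = 1/(-20089/(-2423/501875955 + 1) + 22535/37304) = 1/(-20089/501873532/501875955 + 22535/37304) = 1/(-20089*501875955/501873532 + 22535/37304) = 1/(-10082186059995/501873532 + 22535/37304) = 1/(-94023639765502465/4680472559432) = -4680472559432/94023639765502465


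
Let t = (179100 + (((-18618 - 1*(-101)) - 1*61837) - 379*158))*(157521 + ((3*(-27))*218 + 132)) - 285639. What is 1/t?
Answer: 1/5440480041 ≈ 1.8381e-10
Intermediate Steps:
t = 5440480041 (t = (179100 + (((-18618 + 101) - 61837) - 59882))*(157521 + (-81*218 + 132)) - 285639 = (179100 + ((-18517 - 61837) - 59882))*(157521 + (-17658 + 132)) - 285639 = (179100 + (-80354 - 59882))*(157521 - 17526) - 285639 = (179100 - 140236)*139995 - 285639 = 38864*139995 - 285639 = 5440765680 - 285639 = 5440480041)
1/t = 1/5440480041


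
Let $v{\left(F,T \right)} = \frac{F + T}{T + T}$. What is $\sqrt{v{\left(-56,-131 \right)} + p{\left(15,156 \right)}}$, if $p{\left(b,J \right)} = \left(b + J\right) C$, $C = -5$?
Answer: $\frac{i \sqrt{58641626}}{262} \approx 29.228 i$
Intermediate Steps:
$v{\left(F,T \right)} = \frac{F + T}{2 T}$
$p{\left(b,J \right)} = - 5 J - 5 b$ ($p{\left(b,J \right)} = \left(b + J\right) \left(-5\right) = \left(J + b\right) \left(-5\right) = - 5 J - 5 b$)
$\sqrt{v{\left(-56,-131 \right)} + p{\left(15,156 \right)}} = \sqrt{\frac{-56 - 131}{2 \left(-131\right)} - 855} = \sqrt{\frac{1}{2} \left(- \frac{1}{131}\right) \left(-187\right) - 855} = \sqrt{\frac{187}{262} - 855} = \sqrt{- \frac{223823}{262}} = \frac{i \sqrt{58641626}}{262}$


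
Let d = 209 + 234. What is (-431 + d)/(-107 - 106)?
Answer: -4/71 ≈ -0.056338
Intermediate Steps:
d = 443
(-431 + d)/(-107 - 106) = (-431 + 443)/(-107 - 106) = 12/(-213) = 12*(-1/213) = -4/71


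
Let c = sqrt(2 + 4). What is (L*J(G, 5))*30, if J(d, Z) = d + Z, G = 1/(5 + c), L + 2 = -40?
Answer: -126000/19 + 1260*sqrt(6)/19 ≈ -6469.1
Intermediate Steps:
c = sqrt(6) ≈ 2.4495
L = -42 (L = -2 - 40 = -42)
G = 1/(5 + sqrt(6)) ≈ 0.13424
J(d, Z) = Z + d
(L*J(G, 5))*30 = -42*(5 + (5/19 - sqrt(6)/19))*30 = -42*(100/19 - sqrt(6)/19)*30 = (-4200/19 + 42*sqrt(6)/19)*30 = -126000/19 + 1260*sqrt(6)/19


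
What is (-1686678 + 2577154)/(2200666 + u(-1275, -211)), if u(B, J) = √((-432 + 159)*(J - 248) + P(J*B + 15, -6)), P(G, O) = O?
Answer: 1959640257016/4842930718255 - 890476*√125301/4842930718255 ≈ 0.40457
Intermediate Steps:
u(B, J) = √(67698 - 273*J) (u(B, J) = √((-432 + 159)*(J - 248) - 6) = √(-273*(-248 + J) - 6) = √((67704 - 273*J) - 6) = √(67698 - 273*J))
(-1686678 + 2577154)/(2200666 + u(-1275, -211)) = (-1686678 + 2577154)/(2200666 + √(67698 - 273*(-211))) = 890476/(2200666 + √(67698 + 57603)) = 890476/(2200666 + √125301)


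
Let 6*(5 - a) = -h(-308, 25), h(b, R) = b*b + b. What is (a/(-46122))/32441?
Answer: -47293/4488731406 ≈ -1.0536e-5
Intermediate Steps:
h(b, R) = b + b² (h(b, R) = b² + b = b + b²)
a = 47293/3 (a = 5 - (-1)*(-308*(1 - 308))/6 = 5 - (-1)*(-308*(-307))/6 = 5 - (-1)*94556/6 = 5 - ⅙*(-94556) = 5 + 47278/3 = 47293/3 ≈ 15764.)
(a/(-46122))/32441 = ((47293/3)/(-46122))/32441 = ((47293/3)*(-1/46122))*(1/32441) = -47293/138366*1/32441 = -47293/4488731406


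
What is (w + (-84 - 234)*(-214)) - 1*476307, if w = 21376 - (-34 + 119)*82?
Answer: -393849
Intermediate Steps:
w = 14406 (w = 21376 - 85*82 = 21376 - 1*6970 = 21376 - 6970 = 14406)
(w + (-84 - 234)*(-214)) - 1*476307 = (14406 + (-84 - 234)*(-214)) - 1*476307 = (14406 - 318*(-214)) - 476307 = (14406 + 68052) - 476307 = 82458 - 476307 = -393849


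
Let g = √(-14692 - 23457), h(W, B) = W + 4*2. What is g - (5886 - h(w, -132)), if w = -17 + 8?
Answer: -5887 + I*√38149 ≈ -5887.0 + 195.32*I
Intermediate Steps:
w = -9
h(W, B) = 8 + W (h(W, B) = W + 8 = 8 + W)
g = I*√38149 (g = √(-38149) = I*√38149 ≈ 195.32*I)
g - (5886 - h(w, -132)) = I*√38149 - (5886 - (8 - 9)) = I*√38149 - (5886 - 1*(-1)) = I*√38149 - (5886 + 1) = I*√38149 - 1*5887 = I*√38149 - 5887 = -5887 + I*√38149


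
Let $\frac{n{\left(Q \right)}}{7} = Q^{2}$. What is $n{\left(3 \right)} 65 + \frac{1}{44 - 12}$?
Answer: $\frac{131041}{32} \approx 4095.0$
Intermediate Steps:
$n{\left(Q \right)} = 7 Q^{2}$
$n{\left(3 \right)} 65 + \frac{1}{44 - 12} = 7 \cdot 3^{2} \cdot 65 + \frac{1}{44 - 12} = 7 \cdot 9 \cdot 65 + \frac{1}{32} = 63 \cdot 65 + \frac{1}{32} = 4095 + \frac{1}{32} = \frac{131041}{32}$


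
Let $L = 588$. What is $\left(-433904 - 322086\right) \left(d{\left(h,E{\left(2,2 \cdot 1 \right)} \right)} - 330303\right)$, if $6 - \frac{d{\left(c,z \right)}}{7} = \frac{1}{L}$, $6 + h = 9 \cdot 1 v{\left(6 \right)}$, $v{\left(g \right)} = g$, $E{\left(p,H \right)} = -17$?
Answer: $\frac{10486308940375}{42} \approx 2.4967 \cdot 10^{11}$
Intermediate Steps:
$h = 48$ ($h = -6 + 9 \cdot 1 \cdot 6 = -6 + 9 \cdot 6 = -6 + 54 = 48$)
$d{\left(c,z \right)} = \frac{3527}{84}$ ($d{\left(c,z \right)} = 42 - \frac{7}{588} = 42 - \frac{1}{84} = \frac{3527}{84}$)
$\left(-433904 - 322086\right) \left(d{\left(h,E{\left(2,2 \cdot 1 \right)} \right)} - 330303\right) = \left(-433904 - 322086\right) \left(\frac{3527}{84} - 330303\right) = \left(-755990\right) \left(- \frac{27741925}{84}\right) = \frac{10486308940375}{42}$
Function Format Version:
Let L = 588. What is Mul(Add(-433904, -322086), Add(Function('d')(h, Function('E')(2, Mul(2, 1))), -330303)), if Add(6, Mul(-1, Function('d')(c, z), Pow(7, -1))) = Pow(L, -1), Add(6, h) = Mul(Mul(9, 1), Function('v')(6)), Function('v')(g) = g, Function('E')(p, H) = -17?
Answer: Rational(10486308940375, 42) ≈ 2.4967e+11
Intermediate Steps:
h = 48 (h = Add(-6, Mul(Mul(9, 1), 6)) = Add(-6, Mul(9, 6)) = Add(-6, 54) = 48)
Function('d')(c, z) = Rational(3527, 84) (Function('d')(c, z) = Add(42, Mul(-7, Pow(588, -1))) = Add(42, Mul(-7, Rational(1, 588))) = Add(42, Rational(-1, 84)) = Rational(3527, 84))
Mul(Add(-433904, -322086), Add(Function('d')(h, Function('E')(2, Mul(2, 1))), -330303)) = Mul(Add(-433904, -322086), Add(Rational(3527, 84), -330303)) = Mul(-755990, Rational(-27741925, 84)) = Rational(10486308940375, 42)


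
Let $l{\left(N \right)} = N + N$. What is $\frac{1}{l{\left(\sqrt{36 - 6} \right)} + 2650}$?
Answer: $\frac{265}{702238} - \frac{\sqrt{30}}{3511190} \approx 0.0003758$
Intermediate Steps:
$l{\left(N \right)} = 2 N$
$\frac{1}{l{\left(\sqrt{36 - 6} \right)} + 2650} = \frac{1}{2 \sqrt{36 - 6} + 2650} = \frac{1}{2 \sqrt{30} + 2650} = \frac{1}{2650 + 2 \sqrt{30}}$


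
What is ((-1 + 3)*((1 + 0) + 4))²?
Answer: 100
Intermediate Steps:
((-1 + 3)*((1 + 0) + 4))² = (2*(1 + 4))² = (2*5)² = 10² = 100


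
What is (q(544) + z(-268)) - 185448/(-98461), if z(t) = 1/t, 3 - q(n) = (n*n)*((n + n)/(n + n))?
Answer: -7808896640681/26387548 ≈ -2.9593e+5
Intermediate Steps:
q(n) = 3 - n**2 (q(n) = 3 - n*n*(n + n)/(n + n) = 3 - n**2*(2*n)/((2*n)) = 3 - n**2*(2*n)*(1/(2*n)) = 3 - n**2)
(q(544) + z(-268)) - 185448/(-98461) = ((3 - 1*544**2) + 1/(-268)) - 185448/(-98461) = ((3 - 1*295936) - 1/268) - 185448*(-1/98461) = ((3 - 295936) - 1/268) + 185448/98461 = (-295933 - 1/268) + 185448/98461 = -79310045/268 + 185448/98461 = -7808896640681/26387548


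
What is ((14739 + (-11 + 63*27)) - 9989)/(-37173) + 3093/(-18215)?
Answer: -232280689/677106195 ≈ -0.34305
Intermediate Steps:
((14739 + (-11 + 63*27)) - 9989)/(-37173) + 3093/(-18215) = ((14739 + (-11 + 1701)) - 9989)*(-1/37173) + 3093*(-1/18215) = ((14739 + 1690) - 9989)*(-1/37173) - 3093/18215 = (16429 - 9989)*(-1/37173) - 3093/18215 = 6440*(-1/37173) - 3093/18215 = -6440/37173 - 3093/18215 = -232280689/677106195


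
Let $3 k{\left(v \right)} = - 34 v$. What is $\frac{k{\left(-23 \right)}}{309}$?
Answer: $\frac{782}{927} \approx 0.84358$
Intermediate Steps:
$k{\left(v \right)} = - \frac{34 v}{3}$ ($k{\left(v \right)} = \frac{\left(-34\right) v}{3} = - \frac{34 v}{3}$)
$\frac{k{\left(-23 \right)}}{309} = \frac{\left(- \frac{34}{3}\right) \left(-23\right)}{309} = \frac{782}{3} \cdot \frac{1}{309} = \frac{782}{927}$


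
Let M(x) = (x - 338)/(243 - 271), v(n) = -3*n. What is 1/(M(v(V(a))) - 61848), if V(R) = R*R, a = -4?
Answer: -14/865679 ≈ -1.6172e-5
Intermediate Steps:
V(R) = R²
M(x) = 169/14 - x/28 (M(x) = (-338 + x)/(-28) = (-338 + x)*(-1/28) = 169/14 - x/28)
1/(M(v(V(a))) - 61848) = 1/((169/14 - (-3)*(-4)²/28) - 61848) = 1/((169/14 - (-3)*16/28) - 61848) = 1/((169/14 - 1/28*(-48)) - 61848) = 1/((169/14 + 12/7) - 61848) = 1/(193/14 - 61848) = 1/(-865679/14) = -14/865679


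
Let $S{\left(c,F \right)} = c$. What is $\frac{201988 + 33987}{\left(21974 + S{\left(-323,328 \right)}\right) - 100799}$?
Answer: $- \frac{235975}{79148} \approx -2.9814$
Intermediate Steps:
$\frac{201988 + 33987}{\left(21974 + S{\left(-323,328 \right)}\right) - 100799} = \frac{201988 + 33987}{\left(21974 - 323\right) - 100799} = \frac{235975}{21651 - 100799} = \frac{235975}{-79148} = 235975 \left(- \frac{1}{79148}\right) = - \frac{235975}{79148}$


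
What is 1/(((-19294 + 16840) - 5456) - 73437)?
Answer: -1/81347 ≈ -1.2293e-5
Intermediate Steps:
1/(((-19294 + 16840) - 5456) - 73437) = 1/((-2454 - 5456) - 73437) = 1/(-7910 - 73437) = 1/(-81347) = -1/81347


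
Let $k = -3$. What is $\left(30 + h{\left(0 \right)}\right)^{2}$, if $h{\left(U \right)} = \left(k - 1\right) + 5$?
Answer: $961$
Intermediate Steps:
$h{\left(U \right)} = 1$ ($h{\left(U \right)} = \left(-3 - 1\right) + 5 = -4 + 5 = 1$)
$\left(30 + h{\left(0 \right)}\right)^{2} = \left(30 + 1\right)^{2} = 31^{2} = 961$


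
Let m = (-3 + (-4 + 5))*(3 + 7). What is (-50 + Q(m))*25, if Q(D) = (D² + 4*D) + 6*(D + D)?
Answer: 750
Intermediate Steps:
m = -20 (m = (-3 + 1)*10 = -2*10 = -20)
Q(D) = D² + 16*D (Q(D) = (D² + 4*D) + 6*(2*D) = (D² + 4*D) + 12*D = D² + 16*D)
(-50 + Q(m))*25 = (-50 - 20*(16 - 20))*25 = (-50 - 20*(-4))*25 = (-50 + 80)*25 = 30*25 = 750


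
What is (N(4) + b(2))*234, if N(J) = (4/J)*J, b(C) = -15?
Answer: -2574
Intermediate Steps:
N(J) = 4
(N(4) + b(2))*234 = (4 - 15)*234 = -11*234 = -2574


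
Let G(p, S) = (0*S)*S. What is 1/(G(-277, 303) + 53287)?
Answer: 1/53287 ≈ 1.8766e-5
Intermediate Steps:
G(p, S) = 0 (G(p, S) = 0*S = 0)
1/(G(-277, 303) + 53287) = 1/(0 + 53287) = 1/53287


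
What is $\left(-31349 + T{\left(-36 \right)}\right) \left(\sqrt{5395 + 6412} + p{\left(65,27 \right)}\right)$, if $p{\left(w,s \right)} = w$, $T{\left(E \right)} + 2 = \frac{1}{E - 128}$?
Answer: $- \frac{334201725}{164} - \frac{5141565 \sqrt{11807}}{164} \approx -5.4444 \cdot 10^{6}$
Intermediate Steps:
$T{\left(E \right)} = -2 + \frac{1}{-128 + E}$ ($T{\left(E \right)} = -2 + \frac{1}{E - 128} = -2 + \frac{1}{-128 + E}$)
$\left(-31349 + T{\left(-36 \right)}\right) \left(\sqrt{5395 + 6412} + p{\left(65,27 \right)}\right) = \left(-31349 + \frac{257 - -72}{-128 - 36}\right) \left(\sqrt{5395 + 6412} + 65\right) = \left(-31349 + \frac{257 + 72}{-164}\right) \left(\sqrt{11807} + 65\right) = \left(-31349 - \frac{329}{164}\right) \left(65 + \sqrt{11807}\right) = - \frac{5141565 \left(65 + \sqrt{11807}\right)}{164} = - \frac{334201725}{164} - \frac{5141565 \sqrt{11807}}{164}$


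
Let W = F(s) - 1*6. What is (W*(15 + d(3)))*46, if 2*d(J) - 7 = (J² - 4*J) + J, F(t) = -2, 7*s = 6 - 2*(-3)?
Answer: -6808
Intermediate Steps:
s = 12/7 (s = (6 - 2*(-3))/7 = (6 + 6)/7 = (⅐)*12 = 12/7 ≈ 1.7143)
d(J) = 7/2 + J²/2 - 3*J/2 (d(J) = 7/2 + ((J² - 4*J) + J)/2 = 7/2 + (J² - 3*J)/2 = 7/2 + (J²/2 - 3*J/2) = 7/2 + J²/2 - 3*J/2)
W = -8 (W = -2 - 1*6 = -2 - 6 = -8)
(W*(15 + d(3)))*46 = -8*(15 + (7/2 + (½)*3² - 3/2*3))*46 = -8*(15 + (7/2 + (½)*9 - 9/2))*46 = -8*(15 + (7/2 + 9/2 - 9/2))*46 = -8*(15 + 7/2)*46 = -8*37/2*46 = -148*46 = -6808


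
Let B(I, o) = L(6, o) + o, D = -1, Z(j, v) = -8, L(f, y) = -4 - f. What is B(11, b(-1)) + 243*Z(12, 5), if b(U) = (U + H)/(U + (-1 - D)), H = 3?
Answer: -1956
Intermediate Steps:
b(U) = (3 + U)/U (b(U) = (U + 3)/(U + (-1 - 1*(-1))) = (3 + U)/(U + (-1 + 1)) = (3 + U)/(U + 0) = (3 + U)/U)
B(I, o) = -10 + o (B(I, o) = (-4 - 1*6) + o = (-4 - 6) + o = -10 + o)
B(11, b(-1)) + 243*Z(12, 5) = (-10 + (3 - 1)/(-1)) + 243*(-8) = (-10 - 1*2) - 1944 = (-10 - 2) - 1944 = -12 - 1944 = -1956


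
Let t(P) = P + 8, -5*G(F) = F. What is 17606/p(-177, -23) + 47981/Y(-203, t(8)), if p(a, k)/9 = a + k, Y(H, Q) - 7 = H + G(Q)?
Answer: -4680881/18675 ≈ -250.65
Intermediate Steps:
G(F) = -F/5
t(P) = 8 + P
Y(H, Q) = 7 + H - Q/5 (Y(H, Q) = 7 + (H - Q/5) = 7 + H - Q/5)
p(a, k) = 9*a + 9*k (p(a, k) = 9*(a + k) = 9*a + 9*k)
17606/p(-177, -23) + 47981/Y(-203, t(8)) = 17606/(9*(-177) + 9*(-23)) + 47981/(7 - 203 - (8 + 8)/5) = 17606/(-1593 - 207) + 47981/(7 - 203 - 1/5*16) = 17606/(-1800) + 47981/(7 - 203 - 16/5) = 17606*(-1/1800) + 47981/(-996/5) = -8803/900 + 47981*(-5/996) = -8803/900 - 239905/996 = -4680881/18675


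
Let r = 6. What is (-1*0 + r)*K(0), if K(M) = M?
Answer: 0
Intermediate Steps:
(-1*0 + r)*K(0) = (-1*0 + 6)*0 = (0 + 6)*0 = 6*0 = 0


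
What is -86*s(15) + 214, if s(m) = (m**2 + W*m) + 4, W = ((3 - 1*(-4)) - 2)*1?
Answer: -25930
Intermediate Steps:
W = 5 (W = ((3 + 4) - 2)*1 = (7 - 2)*1 = 5*1 = 5)
s(m) = 4 + m**2 + 5*m (s(m) = (m**2 + 5*m) + 4 = 4 + m**2 + 5*m)
-86*s(15) + 214 = -86*(4 + 15**2 + 5*15) + 214 = -86*(4 + 225 + 75) + 214 = -86*304 + 214 = -26144 + 214 = -25930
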